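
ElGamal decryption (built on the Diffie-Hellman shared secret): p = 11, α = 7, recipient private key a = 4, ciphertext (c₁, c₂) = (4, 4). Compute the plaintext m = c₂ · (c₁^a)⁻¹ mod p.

5

Shared mask s = c₁^a mod p = 4^4 mod 11.
4^1 ≡ 4 (mod 11)
4^2 = (4^1)^2 ≡ 4^2 = 16 ≡ 5 (mod 11)
4^4 = (4^2)^2 ≡ 5^2 = 25 ≡ 3 (mod 11)
So s = 3; s⁻¹ ≡ 4 (mod 11).
m = c₂ · s⁻¹ mod 11 = 4 · 4 mod 11 = 5.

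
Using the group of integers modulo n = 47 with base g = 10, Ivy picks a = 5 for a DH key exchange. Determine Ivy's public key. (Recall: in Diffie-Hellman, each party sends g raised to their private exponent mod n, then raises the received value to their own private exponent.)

Public value = 10^{5} \pmod{47}.
10^1 ≡ 10 (mod 47)
10^2 = (10^1)^2 ≡ 10^2 = 100 ≡ 6 (mod 47)
10^4 = (10^2)^2 ≡ 6^2 = 36 ≡ 36 (mod 47)
10^5 = 10^4 · 10^1 ≡ 36 · 10 ≡ 31 (mod 47).

31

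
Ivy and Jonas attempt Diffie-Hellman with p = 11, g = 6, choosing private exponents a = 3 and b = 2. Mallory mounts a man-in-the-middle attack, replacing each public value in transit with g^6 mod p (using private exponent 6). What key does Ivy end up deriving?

Ivy receives Mallory's public value M = 6^6 mod 11 instead of the honest one.
6^1 ≡ 6 (mod 11)
6^2 = (6^1)^2 ≡ 6^2 = 36 ≡ 3 (mod 11)
6^4 = (6^2)^2 ≡ 3^2 = 9 ≡ 9 (mod 11)
6^6 = 6^4 · 6^2 ≡ 9 · 3 ≡ 5 (mod 11).
So M = 5. Ivy computes K = M^3 mod 11.
5^1 ≡ 5 (mod 11)
5^2 = (5^1)^2 ≡ 5^2 = 25 ≡ 3 (mod 11)
5^3 = 5^2 · 5^1 ≡ 3 · 5 ≡ 4 (mod 11).

4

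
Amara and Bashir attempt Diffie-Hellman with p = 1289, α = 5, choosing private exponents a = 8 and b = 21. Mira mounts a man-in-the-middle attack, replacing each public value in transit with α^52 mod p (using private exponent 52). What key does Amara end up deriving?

Amara receives Mira's public value M = 5^52 mod 1289 instead of the honest one.
5^1 ≡ 5 (mod 1289)
5^2 = (5^1)^2 ≡ 5^2 = 25 ≡ 25 (mod 1289)
5^4 = (5^2)^2 ≡ 25^2 = 625 ≡ 625 (mod 1289)
5^8 = (5^4)^2 ≡ 625^2 = 390625 ≡ 58 (mod 1289)
5^16 = (5^8)^2 ≡ 58^2 = 3364 ≡ 786 (mod 1289)
5^32 = (5^16)^2 ≡ 786^2 = 617796 ≡ 365 (mod 1289)
5^52 = 5^32 · 5^16 · 5^4 ≡ 365 · 786 · 625 ≡ 1194 (mod 1289).
So M = 1194. Amara computes K = M^8 mod 1289.
1194^1 ≡ 1194 (mod 1289)
1194^2 = (1194^1)^2 ≡ 1194^2 = 1425636 ≡ 2 (mod 1289)
1194^4 = (1194^2)^2 ≡ 2^2 = 4 ≡ 4 (mod 1289)
1194^8 = (1194^4)^2 ≡ 4^2 = 16 ≡ 16 (mod 1289)

16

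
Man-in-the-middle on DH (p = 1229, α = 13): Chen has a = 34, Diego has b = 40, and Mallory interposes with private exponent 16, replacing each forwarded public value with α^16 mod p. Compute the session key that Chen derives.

Chen receives Mallory's public value M = 13^16 mod 1229 instead of the honest one.
13^1 ≡ 13 (mod 1229)
13^2 = (13^1)^2 ≡ 13^2 = 169 ≡ 169 (mod 1229)
13^4 = (13^2)^2 ≡ 169^2 = 28561 ≡ 294 (mod 1229)
13^8 = (13^4)^2 ≡ 294^2 = 86436 ≡ 406 (mod 1229)
13^16 = (13^8)^2 ≡ 406^2 = 164836 ≡ 150 (mod 1229)
So M = 150. Chen computes K = M^34 mod 1229.
150^1 ≡ 150 (mod 1229)
150^2 = (150^1)^2 ≡ 150^2 = 22500 ≡ 378 (mod 1229)
150^4 = (150^2)^2 ≡ 378^2 = 142884 ≡ 320 (mod 1229)
150^8 = (150^4)^2 ≡ 320^2 = 102400 ≡ 393 (mod 1229)
150^16 = (150^8)^2 ≡ 393^2 = 154449 ≡ 824 (mod 1229)
150^32 = (150^16)^2 ≡ 824^2 = 678976 ≡ 568 (mod 1229)
150^34 = 150^32 · 150^2 ≡ 568 · 378 ≡ 858 (mod 1229).

858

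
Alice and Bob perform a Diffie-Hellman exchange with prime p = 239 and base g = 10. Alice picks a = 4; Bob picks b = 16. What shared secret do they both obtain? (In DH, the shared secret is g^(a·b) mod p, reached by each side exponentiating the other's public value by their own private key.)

Bob sends B = g^b mod p = 10^16 mod 239.
10^1 ≡ 10 (mod 239)
10^2 = (10^1)^2 ≡ 10^2 = 100 ≡ 100 (mod 239)
10^4 = (10^2)^2 ≡ 100^2 = 10000 ≡ 201 (mod 239)
10^8 = (10^4)^2 ≡ 201^2 = 40401 ≡ 10 (mod 239)
10^16 = (10^8)^2 ≡ 10^2 = 100 ≡ 100 (mod 239)
So B = 100. Alice then computes K = B^a mod p = 100^4 mod 239.
100^1 ≡ 100 (mod 239)
100^2 = (100^1)^2 ≡ 100^2 = 10000 ≡ 201 (mod 239)
100^4 = (100^2)^2 ≡ 201^2 = 40401 ≡ 10 (mod 239)

10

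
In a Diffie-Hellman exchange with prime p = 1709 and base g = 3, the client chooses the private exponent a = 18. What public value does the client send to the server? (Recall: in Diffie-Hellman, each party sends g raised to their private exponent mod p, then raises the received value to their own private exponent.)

443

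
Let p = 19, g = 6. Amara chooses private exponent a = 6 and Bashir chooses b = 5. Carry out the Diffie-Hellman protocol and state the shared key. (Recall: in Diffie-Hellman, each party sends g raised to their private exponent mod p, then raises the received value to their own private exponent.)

Bashir sends B = g^b mod p = 6^5 mod 19.
6^1 ≡ 6 (mod 19)
6^2 = (6^1)^2 ≡ 6^2 = 36 ≡ 17 (mod 19)
6^4 = (6^2)^2 ≡ 17^2 = 289 ≡ 4 (mod 19)
6^5 = 6^4 · 6^1 ≡ 4 · 6 ≡ 5 (mod 19).
So B = 5. Amara then computes K = B^a mod p = 5^6 mod 19.
5^1 ≡ 5 (mod 19)
5^2 = (5^1)^2 ≡ 5^2 = 25 ≡ 6 (mod 19)
5^4 = (5^2)^2 ≡ 6^2 = 36 ≡ 17 (mod 19)
5^6 = 5^4 · 5^2 ≡ 17 · 6 ≡ 7 (mod 19).

7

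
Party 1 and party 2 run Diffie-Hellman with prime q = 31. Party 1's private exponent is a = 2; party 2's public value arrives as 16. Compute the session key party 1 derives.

8

Shared key K = 16^2 mod 31.
16^1 ≡ 16 (mod 31)
16^2 = (16^1)^2 ≡ 16^2 = 256 ≡ 8 (mod 31)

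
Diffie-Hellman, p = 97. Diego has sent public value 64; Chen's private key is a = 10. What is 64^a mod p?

22

Shared key K = 64^10 mod 97.
64^1 ≡ 64 (mod 97)
64^2 = (64^1)^2 ≡ 64^2 = 4096 ≡ 22 (mod 97)
64^4 = (64^2)^2 ≡ 22^2 = 484 ≡ 96 (mod 97)
64^8 = (64^4)^2 ≡ 96^2 = 9216 ≡ 1 (mod 97)
64^10 = 64^8 · 64^2 ≡ 1 · 22 ≡ 22 (mod 97).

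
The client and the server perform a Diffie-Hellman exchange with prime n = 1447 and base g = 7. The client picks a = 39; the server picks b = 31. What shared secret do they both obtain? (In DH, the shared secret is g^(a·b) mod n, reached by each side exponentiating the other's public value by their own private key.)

954

The client sends A = g^a mod n = 7^39 mod 1447.
7^1 ≡ 7 (mod 1447)
7^2 = (7^1)^2 ≡ 7^2 = 49 ≡ 49 (mod 1447)
7^4 = (7^2)^2 ≡ 49^2 = 2401 ≡ 954 (mod 1447)
7^8 = (7^4)^2 ≡ 954^2 = 910116 ≡ 1400 (mod 1447)
7^16 = (7^8)^2 ≡ 1400^2 = 1960000 ≡ 762 (mod 1447)
7^32 = (7^16)^2 ≡ 762^2 = 580644 ≡ 397 (mod 1447)
7^39 = 7^32 · 7^4 · 7^2 · 7^1 ≡ 397 · 954 · 49 · 7 ≡ 1262 (mod 1447).
So A = 1262. The server then computes K = A^b mod n = 1262^31 mod 1447.
1262^1 ≡ 1262 (mod 1447)
1262^2 = (1262^1)^2 ≡ 1262^2 = 1592644 ≡ 944 (mod 1447)
1262^4 = (1262^2)^2 ≡ 944^2 = 891136 ≡ 1231 (mod 1447)
1262^8 = (1262^4)^2 ≡ 1231^2 = 1515361 ≡ 352 (mod 1447)
1262^16 = (1262^8)^2 ≡ 352^2 = 123904 ≡ 909 (mod 1447)
1262^31 = 1262^16 · 1262^8 · 1262^4 · 1262^2 · 1262^1 ≡ 909 · 352 · 1231 · 944 · 1262 ≡ 954 (mod 1447).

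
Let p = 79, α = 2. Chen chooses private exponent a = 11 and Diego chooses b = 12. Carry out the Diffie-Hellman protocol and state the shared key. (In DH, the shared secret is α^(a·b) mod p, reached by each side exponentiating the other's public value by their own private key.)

Diego sends B = α^b mod p = 2^12 mod 79.
2^1 ≡ 2 (mod 79)
2^2 = (2^1)^2 ≡ 2^2 = 4 ≡ 4 (mod 79)
2^4 = (2^2)^2 ≡ 4^2 = 16 ≡ 16 (mod 79)
2^8 = (2^4)^2 ≡ 16^2 = 256 ≡ 19 (mod 79)
2^12 = 2^8 · 2^4 ≡ 19 · 16 ≡ 67 (mod 79).
So B = 67. Chen then computes K = B^a mod p = 67^11 mod 79.
67^1 ≡ 67 (mod 79)
67^2 = (67^1)^2 ≡ 67^2 = 4489 ≡ 65 (mod 79)
67^4 = (67^2)^2 ≡ 65^2 = 4225 ≡ 38 (mod 79)
67^8 = (67^4)^2 ≡ 38^2 = 1444 ≡ 22 (mod 79)
67^11 = 67^8 · 67^2 · 67^1 ≡ 22 · 65 · 67 ≡ 62 (mod 79).

62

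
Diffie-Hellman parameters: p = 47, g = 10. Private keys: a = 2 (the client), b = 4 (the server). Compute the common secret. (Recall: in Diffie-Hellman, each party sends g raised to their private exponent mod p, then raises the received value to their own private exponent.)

27

The server sends B = g^b mod p = 10^4 mod 47.
10^1 ≡ 10 (mod 47)
10^2 = (10^1)^2 ≡ 10^2 = 100 ≡ 6 (mod 47)
10^4 = (10^2)^2 ≡ 6^2 = 36 ≡ 36 (mod 47)
So B = 36. The client then computes K = B^a mod p = 36^2 mod 47.
36^1 ≡ 36 (mod 47)
36^2 = (36^1)^2 ≡ 36^2 = 1296 ≡ 27 (mod 47)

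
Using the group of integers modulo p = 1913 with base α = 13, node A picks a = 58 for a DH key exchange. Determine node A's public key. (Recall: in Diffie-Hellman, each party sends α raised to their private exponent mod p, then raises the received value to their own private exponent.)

Public value = 13^58 mod 1913.
13^1 ≡ 13 (mod 1913)
13^2 = (13^1)^2 ≡ 13^2 = 169 ≡ 169 (mod 1913)
13^4 = (13^2)^2 ≡ 169^2 = 28561 ≡ 1779 (mod 1913)
13^8 = (13^4)^2 ≡ 1779^2 = 3164841 ≡ 739 (mod 1913)
13^16 = (13^8)^2 ≡ 739^2 = 546121 ≡ 916 (mod 1913)
13^32 = (13^16)^2 ≡ 916^2 = 839056 ≡ 1162 (mod 1913)
13^58 = 13^32 · 13^16 · 13^8 · 13^2 ≡ 1162 · 916 · 739 · 169 ≡ 110 (mod 1913).

110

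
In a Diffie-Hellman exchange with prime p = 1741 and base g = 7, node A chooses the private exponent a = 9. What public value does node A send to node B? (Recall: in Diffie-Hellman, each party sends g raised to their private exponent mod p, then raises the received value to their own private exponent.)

709

Public value = 7^9 (mod 1741).
7^1 ≡ 7 (mod 1741)
7^2 = (7^1)^2 ≡ 7^2 = 49 ≡ 49 (mod 1741)
7^4 = (7^2)^2 ≡ 49^2 = 2401 ≡ 660 (mod 1741)
7^8 = (7^4)^2 ≡ 660^2 = 435600 ≡ 350 (mod 1741)
7^9 = 7^8 · 7^1 ≡ 350 · 7 ≡ 709 (mod 1741).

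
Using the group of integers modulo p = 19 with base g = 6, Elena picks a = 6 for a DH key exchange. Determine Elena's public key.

11

Public value = 6^6 mod 19.
6^1 ≡ 6 (mod 19)
6^2 = (6^1)^2 ≡ 6^2 = 36 ≡ 17 (mod 19)
6^4 = (6^2)^2 ≡ 17^2 = 289 ≡ 4 (mod 19)
6^6 = 6^4 · 6^2 ≡ 4 · 17 ≡ 11 (mod 19).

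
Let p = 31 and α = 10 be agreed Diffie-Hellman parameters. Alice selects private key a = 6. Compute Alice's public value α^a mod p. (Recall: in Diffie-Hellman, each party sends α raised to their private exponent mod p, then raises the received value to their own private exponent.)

2

Public value = 10^6 mod 31.
10^1 ≡ 10 (mod 31)
10^2 = (10^1)^2 ≡ 10^2 = 100 ≡ 7 (mod 31)
10^4 = (10^2)^2 ≡ 7^2 = 49 ≡ 18 (mod 31)
10^6 = 10^4 · 10^2 ≡ 18 · 7 ≡ 2 (mod 31).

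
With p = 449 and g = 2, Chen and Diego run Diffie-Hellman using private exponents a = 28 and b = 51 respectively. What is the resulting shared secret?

327

Chen sends A = g^a mod p = 2^28 mod 449.
2^1 ≡ 2 (mod 449)
2^2 = (2^1)^2 ≡ 2^2 = 4 ≡ 4 (mod 449)
2^4 = (2^2)^2 ≡ 4^2 = 16 ≡ 16 (mod 449)
2^8 = (2^4)^2 ≡ 16^2 = 256 ≡ 256 (mod 449)
2^16 = (2^8)^2 ≡ 256^2 = 65536 ≡ 431 (mod 449)
2^28 = 2^16 · 2^8 · 2^4 ≡ 431 · 256 · 16 ≡ 357 (mod 449).
So A = 357. Diego then computes K = A^b mod p = 357^51 mod 449.
357^1 ≡ 357 (mod 449)
357^2 = (357^1)^2 ≡ 357^2 = 127449 ≡ 382 (mod 449)
357^4 = (357^2)^2 ≡ 382^2 = 145924 ≡ 448 (mod 449)
357^8 = (357^4)^2 ≡ 448^2 = 200704 ≡ 1 (mod 449)
357^16 = (357^8)^2 ≡ 1^2 = 1 ≡ 1 (mod 449)
357^32 = (357^16)^2 ≡ 1^2 = 1 ≡ 1 (mod 449)
357^51 = 357^32 · 357^16 · 357^2 · 357^1 ≡ 1 · 1 · 382 · 357 ≡ 327 (mod 449).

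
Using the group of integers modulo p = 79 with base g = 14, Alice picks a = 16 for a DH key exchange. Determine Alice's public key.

21

Public value = 14^16 mod 79.
14^1 ≡ 14 (mod 79)
14^2 = (14^1)^2 ≡ 14^2 = 196 ≡ 38 (mod 79)
14^4 = (14^2)^2 ≡ 38^2 = 1444 ≡ 22 (mod 79)
14^8 = (14^4)^2 ≡ 22^2 = 484 ≡ 10 (mod 79)
14^16 = (14^8)^2 ≡ 10^2 = 100 ≡ 21 (mod 79)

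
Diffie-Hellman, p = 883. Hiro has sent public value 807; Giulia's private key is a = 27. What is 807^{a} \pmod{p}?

Shared key K = 807^27 mod 883.
807^1 ≡ 807 (mod 883)
807^2 = (807^1)^2 ≡ 807^2 = 651249 ≡ 478 (mod 883)
807^4 = (807^2)^2 ≡ 478^2 = 228484 ≡ 670 (mod 883)
807^8 = (807^4)^2 ≡ 670^2 = 448900 ≡ 336 (mod 883)
807^16 = (807^8)^2 ≡ 336^2 = 112896 ≡ 755 (mod 883)
807^27 = 807^16 · 807^8 · 807^2 · 807^1 ≡ 755 · 336 · 478 · 807 ≡ 296 (mod 883).

296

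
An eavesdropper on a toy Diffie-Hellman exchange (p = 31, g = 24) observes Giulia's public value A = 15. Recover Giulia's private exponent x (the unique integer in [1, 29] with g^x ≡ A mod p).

27

Try successive powers of 24 modulo 31:
24^1 ≡ 24
24^2 ≡ 18
24^3 ≡ 29
24^4 ≡ 14
24^5 ≡ 26
24^6 ≡ 4
24^7 ≡ 3
24^8 ≡ 10
24^9 ≡ 23
24^10 ≡ 25
24^11 ≡ 11
24^12 ≡ 16
24^13 ≡ 12
24^14 ≡ 9
24^15 ≡ 30
24^16 ≡ 7
24^17 ≡ 13
24^18 ≡ 2
24^19 ≡ 17
24^20 ≡ 5
24^21 ≡ 27
24^22 ≡ 28
24^23 ≡ 21
24^24 ≡ 8
24^25 ≡ 6
24^26 ≡ 20
24^27 ≡ 15
Found: x = 27.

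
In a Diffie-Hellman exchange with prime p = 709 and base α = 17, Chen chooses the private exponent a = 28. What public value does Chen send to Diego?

510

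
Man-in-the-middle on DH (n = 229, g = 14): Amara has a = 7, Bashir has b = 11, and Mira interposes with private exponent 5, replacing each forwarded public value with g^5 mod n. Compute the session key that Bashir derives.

111

Bashir receives Mira's public value M = 14^5 mod 229 instead of the honest one.
14^1 ≡ 14 (mod 229)
14^2 = (14^1)^2 ≡ 14^2 = 196 ≡ 196 (mod 229)
14^4 = (14^2)^2 ≡ 196^2 = 38416 ≡ 173 (mod 229)
14^5 = 14^4 · 14^1 ≡ 173 · 14 ≡ 132 (mod 229).
So M = 132. Bashir computes K = M^11 mod 229.
132^1 ≡ 132 (mod 229)
132^2 = (132^1)^2 ≡ 132^2 = 17424 ≡ 20 (mod 229)
132^4 = (132^2)^2 ≡ 20^2 = 400 ≡ 171 (mod 229)
132^8 = (132^4)^2 ≡ 171^2 = 29241 ≡ 158 (mod 229)
132^11 = 132^8 · 132^2 · 132^1 ≡ 158 · 20 · 132 ≡ 111 (mod 229).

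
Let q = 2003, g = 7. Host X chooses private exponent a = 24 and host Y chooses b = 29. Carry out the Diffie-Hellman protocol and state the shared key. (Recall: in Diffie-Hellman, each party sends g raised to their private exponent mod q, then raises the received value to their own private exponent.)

Host X sends A = g^a mod q = 7^24 mod 2003.
7^1 ≡ 7 (mod 2003)
7^2 = (7^1)^2 ≡ 7^2 = 49 ≡ 49 (mod 2003)
7^4 = (7^2)^2 ≡ 49^2 = 2401 ≡ 398 (mod 2003)
7^8 = (7^4)^2 ≡ 398^2 = 158404 ≡ 167 (mod 2003)
7^16 = (7^8)^2 ≡ 167^2 = 27889 ≡ 1850 (mod 2003)
7^24 = 7^16 · 7^8 ≡ 1850 · 167 ≡ 488 (mod 2003).
So A = 488. Host Y then computes K = A^b mod q = 488^29 mod 2003.
488^1 ≡ 488 (mod 2003)
488^2 = (488^1)^2 ≡ 488^2 = 238144 ≡ 1790 (mod 2003)
488^4 = (488^2)^2 ≡ 1790^2 = 3204100 ≡ 1303 (mod 2003)
488^8 = (488^4)^2 ≡ 1303^2 = 1697809 ≡ 1268 (mod 2003)
488^16 = (488^8)^2 ≡ 1268^2 = 1607824 ≡ 1418 (mod 2003)
488^29 = 488^16 · 488^8 · 488^4 · 488^1 ≡ 1418 · 1268 · 1303 · 488 ≡ 1208 (mod 2003).

1208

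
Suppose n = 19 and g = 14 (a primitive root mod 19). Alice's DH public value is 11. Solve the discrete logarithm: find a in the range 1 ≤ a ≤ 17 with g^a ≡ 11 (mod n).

12

Try successive powers of 14 modulo 19:
14^1 ≡ 14
14^2 ≡ 6
14^3 ≡ 8
14^4 ≡ 17
14^5 ≡ 10
14^6 ≡ 7
14^7 ≡ 3
14^8 ≡ 4
14^9 ≡ 18
14^10 ≡ 5
14^11 ≡ 13
14^12 ≡ 11
Found: a = 12.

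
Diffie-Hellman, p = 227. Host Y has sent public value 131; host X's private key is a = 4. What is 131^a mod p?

109

Shared key K = 131^4 mod 227.
131^1 ≡ 131 (mod 227)
131^2 = (131^1)^2 ≡ 131^2 = 17161 ≡ 136 (mod 227)
131^4 = (131^2)^2 ≡ 136^2 = 18496 ≡ 109 (mod 227)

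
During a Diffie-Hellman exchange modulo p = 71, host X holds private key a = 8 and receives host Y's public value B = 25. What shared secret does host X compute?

5

Shared key K = 25^8 mod 71.
25^1 ≡ 25 (mod 71)
25^2 = (25^1)^2 ≡ 25^2 = 625 ≡ 57 (mod 71)
25^4 = (25^2)^2 ≡ 57^2 = 3249 ≡ 54 (mod 71)
25^8 = (25^4)^2 ≡ 54^2 = 2916 ≡ 5 (mod 71)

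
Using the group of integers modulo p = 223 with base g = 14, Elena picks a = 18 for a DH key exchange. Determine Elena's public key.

4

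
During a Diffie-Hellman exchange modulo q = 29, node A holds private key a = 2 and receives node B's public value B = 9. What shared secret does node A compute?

Shared key K = 9^2 mod 29.
9^1 ≡ 9 (mod 29)
9^2 = (9^1)^2 ≡ 9^2 = 81 ≡ 23 (mod 29)

23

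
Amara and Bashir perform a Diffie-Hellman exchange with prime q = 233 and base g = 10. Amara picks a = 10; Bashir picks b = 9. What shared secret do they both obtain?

72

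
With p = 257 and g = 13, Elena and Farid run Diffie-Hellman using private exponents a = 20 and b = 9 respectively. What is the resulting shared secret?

Farid sends B = g^b mod p = 13^9 mod 257.
13^1 ≡ 13 (mod 257)
13^2 = (13^1)^2 ≡ 13^2 = 169 ≡ 169 (mod 257)
13^4 = (13^2)^2 ≡ 169^2 = 28561 ≡ 34 (mod 257)
13^8 = (13^4)^2 ≡ 34^2 = 1156 ≡ 128 (mod 257)
13^9 = 13^8 · 13^1 ≡ 128 · 13 ≡ 122 (mod 257).
So B = 122. Elena then computes K = B^a mod p = 122^20 mod 257.
122^1 ≡ 122 (mod 257)
122^2 = (122^1)^2 ≡ 122^2 = 14884 ≡ 235 (mod 257)
122^4 = (122^2)^2 ≡ 235^2 = 55225 ≡ 227 (mod 257)
122^8 = (122^4)^2 ≡ 227^2 = 51529 ≡ 129 (mod 257)
122^16 = (122^8)^2 ≡ 129^2 = 16641 ≡ 193 (mod 257)
122^20 = 122^16 · 122^4 ≡ 193 · 227 ≡ 121 (mod 257).

121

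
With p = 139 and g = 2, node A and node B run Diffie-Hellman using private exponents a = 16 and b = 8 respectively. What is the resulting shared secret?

Node B sends B = g^b mod p = 2^8 mod 139.
2^1 ≡ 2 (mod 139)
2^2 = (2^1)^2 ≡ 2^2 = 4 ≡ 4 (mod 139)
2^4 = (2^2)^2 ≡ 4^2 = 16 ≡ 16 (mod 139)
2^8 = (2^4)^2 ≡ 16^2 = 256 ≡ 117 (mod 139)
So B = 117. Node A then computes K = B^a mod p = 117^16 mod 139.
117^1 ≡ 117 (mod 139)
117^2 = (117^1)^2 ≡ 117^2 = 13689 ≡ 67 (mod 139)
117^4 = (117^2)^2 ≡ 67^2 = 4489 ≡ 41 (mod 139)
117^8 = (117^4)^2 ≡ 41^2 = 1681 ≡ 13 (mod 139)
117^16 = (117^8)^2 ≡ 13^2 = 169 ≡ 30 (mod 139)

30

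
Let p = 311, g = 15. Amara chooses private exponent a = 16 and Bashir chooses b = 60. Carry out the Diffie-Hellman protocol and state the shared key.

Bashir sends B = g^b mod p = 15^60 mod 311.
15^1 ≡ 15 (mod 311)
15^2 = (15^1)^2 ≡ 15^2 = 225 ≡ 225 (mod 311)
15^4 = (15^2)^2 ≡ 225^2 = 50625 ≡ 243 (mod 311)
15^8 = (15^4)^2 ≡ 243^2 = 59049 ≡ 270 (mod 311)
15^16 = (15^8)^2 ≡ 270^2 = 72900 ≡ 126 (mod 311)
15^32 = (15^16)^2 ≡ 126^2 = 15876 ≡ 15 (mod 311)
15^60 = 15^32 · 15^16 · 15^8 · 15^4 ≡ 15 · 126 · 270 · 243 ≡ 47 (mod 311).
So B = 47. Amara then computes K = B^a mod p = 47^16 mod 311.
47^1 ≡ 47 (mod 311)
47^2 = (47^1)^2 ≡ 47^2 = 2209 ≡ 32 (mod 311)
47^4 = (47^2)^2 ≡ 32^2 = 1024 ≡ 91 (mod 311)
47^8 = (47^4)^2 ≡ 91^2 = 8281 ≡ 195 (mod 311)
47^16 = (47^8)^2 ≡ 195^2 = 38025 ≡ 83 (mod 311)

83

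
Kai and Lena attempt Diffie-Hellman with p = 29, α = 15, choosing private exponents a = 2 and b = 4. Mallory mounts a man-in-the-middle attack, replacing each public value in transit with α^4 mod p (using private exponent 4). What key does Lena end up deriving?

7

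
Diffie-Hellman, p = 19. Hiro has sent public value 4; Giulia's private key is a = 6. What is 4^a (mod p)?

11

Shared key K = 4^6 mod 19.
4^1 ≡ 4 (mod 19)
4^2 = (4^1)^2 ≡ 4^2 = 16 ≡ 16 (mod 19)
4^4 = (4^2)^2 ≡ 16^2 = 256 ≡ 9 (mod 19)
4^6 = 4^4 · 4^2 ≡ 9 · 16 ≡ 11 (mod 19).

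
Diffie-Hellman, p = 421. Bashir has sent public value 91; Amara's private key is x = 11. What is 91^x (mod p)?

257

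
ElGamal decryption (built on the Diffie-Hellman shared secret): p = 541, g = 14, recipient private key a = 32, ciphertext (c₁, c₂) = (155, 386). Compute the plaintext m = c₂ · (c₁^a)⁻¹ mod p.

Shared mask s = c₁^a mod p = 155^32 mod 541.
155^1 ≡ 155 (mod 541)
155^2 = (155^1)^2 ≡ 155^2 = 24025 ≡ 221 (mod 541)
155^4 = (155^2)^2 ≡ 221^2 = 48841 ≡ 151 (mod 541)
155^8 = (155^4)^2 ≡ 151^2 = 22801 ≡ 79 (mod 541)
155^16 = (155^8)^2 ≡ 79^2 = 6241 ≡ 290 (mod 541)
155^32 = (155^16)^2 ≡ 290^2 = 84100 ≡ 245 (mod 541)
So s = 245; s⁻¹ ≡ 53 (mod 541).
m = c₂ · s⁻¹ mod 541 = 386 · 53 mod 541 = 441.

441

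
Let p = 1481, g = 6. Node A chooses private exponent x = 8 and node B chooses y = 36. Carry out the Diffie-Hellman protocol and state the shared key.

Node B sends B = g^y mod p = 6^36 mod 1481.
6^1 ≡ 6 (mod 1481)
6^2 = (6^1)^2 ≡ 6^2 = 36 ≡ 36 (mod 1481)
6^4 = (6^2)^2 ≡ 36^2 = 1296 ≡ 1296 (mod 1481)
6^8 = (6^4)^2 ≡ 1296^2 = 1679616 ≡ 162 (mod 1481)
6^16 = (6^8)^2 ≡ 162^2 = 26244 ≡ 1067 (mod 1481)
6^32 = (6^16)^2 ≡ 1067^2 = 1138489 ≡ 1081 (mod 1481)
6^36 = 6^32 · 6^4 ≡ 1081 · 1296 ≡ 1431 (mod 1481).
So B = 1431. Node A then computes K = B^x mod p = 1431^8 mod 1481.
1431^1 ≡ 1431 (mod 1481)
1431^2 = (1431^1)^2 ≡ 1431^2 = 2047761 ≡ 1019 (mod 1481)
1431^4 = (1431^2)^2 ≡ 1019^2 = 1038361 ≡ 180 (mod 1481)
1431^8 = (1431^4)^2 ≡ 180^2 = 32400 ≡ 1299 (mod 1481)

1299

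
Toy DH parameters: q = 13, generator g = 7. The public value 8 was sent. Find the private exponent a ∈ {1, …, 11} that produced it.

Try successive powers of 7 modulo 13:
7^1 ≡ 7
7^2 ≡ 10
7^3 ≡ 5
7^4 ≡ 9
7^5 ≡ 11
7^6 ≡ 12
7^7 ≡ 6
7^8 ≡ 3
7^9 ≡ 8
Found: a = 9.

9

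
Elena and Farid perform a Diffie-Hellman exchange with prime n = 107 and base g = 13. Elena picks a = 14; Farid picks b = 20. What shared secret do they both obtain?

27

Farid sends B = g^b mod n = 13^20 mod 107.
13^1 ≡ 13 (mod 107)
13^2 = (13^1)^2 ≡ 13^2 = 169 ≡ 62 (mod 107)
13^4 = (13^2)^2 ≡ 62^2 = 3844 ≡ 99 (mod 107)
13^8 = (13^4)^2 ≡ 99^2 = 9801 ≡ 64 (mod 107)
13^16 = (13^8)^2 ≡ 64^2 = 4096 ≡ 30 (mod 107)
13^20 = 13^16 · 13^4 ≡ 30 · 99 ≡ 81 (mod 107).
So B = 81. Elena then computes K = B^a mod n = 81^14 mod 107.
81^1 ≡ 81 (mod 107)
81^2 = (81^1)^2 ≡ 81^2 = 6561 ≡ 34 (mod 107)
81^4 = (81^2)^2 ≡ 34^2 = 1156 ≡ 86 (mod 107)
81^8 = (81^4)^2 ≡ 86^2 = 7396 ≡ 13 (mod 107)
81^14 = 81^8 · 81^4 · 81^2 ≡ 13 · 86 · 34 ≡ 27 (mod 107).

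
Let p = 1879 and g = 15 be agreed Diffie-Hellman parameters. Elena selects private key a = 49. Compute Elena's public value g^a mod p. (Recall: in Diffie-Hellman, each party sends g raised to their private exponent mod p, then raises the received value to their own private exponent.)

249

Public value = 15^49 mod 1879.
15^1 ≡ 15 (mod 1879)
15^2 = (15^1)^2 ≡ 15^2 = 225 ≡ 225 (mod 1879)
15^4 = (15^2)^2 ≡ 225^2 = 50625 ≡ 1771 (mod 1879)
15^8 = (15^4)^2 ≡ 1771^2 = 3136441 ≡ 390 (mod 1879)
15^16 = (15^8)^2 ≡ 390^2 = 152100 ≡ 1780 (mod 1879)
15^32 = (15^16)^2 ≡ 1780^2 = 3168400 ≡ 406 (mod 1879)
15^49 = 15^32 · 15^16 · 15^1 ≡ 406 · 1780 · 15 ≡ 249 (mod 1879).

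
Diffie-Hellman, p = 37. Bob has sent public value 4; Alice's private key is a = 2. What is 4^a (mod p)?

Shared key K = 4^2 mod 37.
4^1 ≡ 4 (mod 37)
4^2 = (4^1)^2 ≡ 4^2 = 16 ≡ 16 (mod 37)

16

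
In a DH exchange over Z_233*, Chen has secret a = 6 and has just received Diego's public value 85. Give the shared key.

8

Shared key K = 85^6 mod 233.
85^1 ≡ 85 (mod 233)
85^2 = (85^1)^2 ≡ 85^2 = 7225 ≡ 2 (mod 233)
85^4 = (85^2)^2 ≡ 2^2 = 4 ≡ 4 (mod 233)
85^6 = 85^4 · 85^2 ≡ 4 · 2 ≡ 8 (mod 233).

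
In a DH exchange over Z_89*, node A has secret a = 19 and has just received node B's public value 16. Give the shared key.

45

Shared key K = 16^19 mod 89.
16^1 ≡ 16 (mod 89)
16^2 = (16^1)^2 ≡ 16^2 = 256 ≡ 78 (mod 89)
16^4 = (16^2)^2 ≡ 78^2 = 6084 ≡ 32 (mod 89)
16^8 = (16^4)^2 ≡ 32^2 = 1024 ≡ 45 (mod 89)
16^16 = (16^8)^2 ≡ 45^2 = 2025 ≡ 67 (mod 89)
16^19 = 16^16 · 16^2 · 16^1 ≡ 67 · 78 · 16 ≡ 45 (mod 89).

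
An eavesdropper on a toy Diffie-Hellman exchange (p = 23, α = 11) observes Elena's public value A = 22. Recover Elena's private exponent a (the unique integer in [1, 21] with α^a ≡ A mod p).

Try successive powers of 11 modulo 23:
11^1 ≡ 11
11^2 ≡ 6
11^3 ≡ 20
11^4 ≡ 13
11^5 ≡ 5
11^6 ≡ 9
11^7 ≡ 7
11^8 ≡ 8
11^9 ≡ 19
11^10 ≡ 2
11^11 ≡ 22
Found: a = 11.

11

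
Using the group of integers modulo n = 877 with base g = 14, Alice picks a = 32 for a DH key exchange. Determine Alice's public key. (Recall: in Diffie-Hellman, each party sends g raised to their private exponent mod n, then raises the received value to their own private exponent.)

Public value = 14^32 mod 877.
14^1 ≡ 14 (mod 877)
14^2 = (14^1)^2 ≡ 14^2 = 196 ≡ 196 (mod 877)
14^4 = (14^2)^2 ≡ 196^2 = 38416 ≡ 705 (mod 877)
14^8 = (14^4)^2 ≡ 705^2 = 497025 ≡ 643 (mod 877)
14^16 = (14^8)^2 ≡ 643^2 = 413449 ≡ 382 (mod 877)
14^32 = (14^16)^2 ≡ 382^2 = 145924 ≡ 342 (mod 877)

342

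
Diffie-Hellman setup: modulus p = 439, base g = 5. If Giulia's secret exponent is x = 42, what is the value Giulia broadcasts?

32

Public value = 5^{42} \pmod{439}.
5^1 ≡ 5 (mod 439)
5^2 = (5^1)^2 ≡ 5^2 = 25 ≡ 25 (mod 439)
5^4 = (5^2)^2 ≡ 25^2 = 625 ≡ 186 (mod 439)
5^8 = (5^4)^2 ≡ 186^2 = 34596 ≡ 354 (mod 439)
5^16 = (5^8)^2 ≡ 354^2 = 125316 ≡ 201 (mod 439)
5^32 = (5^16)^2 ≡ 201^2 = 40401 ≡ 13 (mod 439)
5^42 = 5^32 · 5^8 · 5^2 ≡ 13 · 354 · 25 ≡ 32 (mod 439).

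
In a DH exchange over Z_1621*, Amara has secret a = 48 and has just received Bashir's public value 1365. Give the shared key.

Shared key K = 1365^48 mod 1621.
1365^1 ≡ 1365 (mod 1621)
1365^2 = (1365^1)^2 ≡ 1365^2 = 1863225 ≡ 696 (mod 1621)
1365^4 = (1365^2)^2 ≡ 696^2 = 484416 ≡ 1358 (mod 1621)
1365^8 = (1365^4)^2 ≡ 1358^2 = 1844164 ≡ 1087 (mod 1621)
1365^16 = (1365^8)^2 ≡ 1087^2 = 1181569 ≡ 1481 (mod 1621)
1365^32 = (1365^16)^2 ≡ 1481^2 = 2193361 ≡ 148 (mod 1621)
1365^48 = 1365^32 · 1365^16 ≡ 148 · 1481 ≡ 353 (mod 1621).

353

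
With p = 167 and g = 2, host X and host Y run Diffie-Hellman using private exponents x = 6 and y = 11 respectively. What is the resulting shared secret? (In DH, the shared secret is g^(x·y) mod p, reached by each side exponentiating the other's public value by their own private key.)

Host X sends A = g^x mod p = 2^6 mod 167.
2^1 ≡ 2 (mod 167)
2^2 = (2^1)^2 ≡ 2^2 = 4 ≡ 4 (mod 167)
2^4 = (2^2)^2 ≡ 4^2 = 16 ≡ 16 (mod 167)
2^6 = 2^4 · 2^2 ≡ 16 · 4 ≡ 64 (mod 167).
So A = 64. Host Y then computes K = A^y mod p = 64^11 mod 167.
64^1 ≡ 64 (mod 167)
64^2 = (64^1)^2 ≡ 64^2 = 4096 ≡ 88 (mod 167)
64^4 = (64^2)^2 ≡ 88^2 = 7744 ≡ 62 (mod 167)
64^8 = (64^4)^2 ≡ 62^2 = 3844 ≡ 3 (mod 167)
64^11 = 64^8 · 64^2 · 64^1 ≡ 3 · 88 · 64 ≡ 29 (mod 167).

29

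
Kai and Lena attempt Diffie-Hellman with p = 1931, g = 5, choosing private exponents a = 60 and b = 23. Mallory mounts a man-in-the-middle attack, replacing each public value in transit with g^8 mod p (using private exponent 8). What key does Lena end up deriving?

1736

Lena receives Mallory's public value M = 5^8 mod 1931 instead of the honest one.
5^1 ≡ 5 (mod 1931)
5^2 = (5^1)^2 ≡ 5^2 = 25 ≡ 25 (mod 1931)
5^4 = (5^2)^2 ≡ 25^2 = 625 ≡ 625 (mod 1931)
5^8 = (5^4)^2 ≡ 625^2 = 390625 ≡ 563 (mod 1931)
So M = 563. Lena computes K = M^23 mod 1931.
563^1 ≡ 563 (mod 1931)
563^2 = (563^1)^2 ≡ 563^2 = 316969 ≡ 285 (mod 1931)
563^4 = (563^2)^2 ≡ 285^2 = 81225 ≡ 123 (mod 1931)
563^8 = (563^4)^2 ≡ 123^2 = 15129 ≡ 1612 (mod 1931)
563^16 = (563^8)^2 ≡ 1612^2 = 2598544 ≡ 1349 (mod 1931)
563^23 = 563^16 · 563^4 · 563^2 · 563^1 ≡ 1349 · 123 · 285 · 563 ≡ 1736 (mod 1931).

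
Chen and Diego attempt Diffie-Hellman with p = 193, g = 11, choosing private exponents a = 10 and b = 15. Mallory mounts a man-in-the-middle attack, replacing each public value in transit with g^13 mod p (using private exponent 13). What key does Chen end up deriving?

Chen receives Mallory's public value M = 11^13 mod 193 instead of the honest one.
11^1 ≡ 11 (mod 193)
11^2 = (11^1)^2 ≡ 11^2 = 121 ≡ 121 (mod 193)
11^4 = (11^2)^2 ≡ 121^2 = 14641 ≡ 166 (mod 193)
11^8 = (11^4)^2 ≡ 166^2 = 27556 ≡ 150 (mod 193)
11^13 = 11^8 · 11^4 · 11^1 ≡ 150 · 166 · 11 ≡ 33 (mod 193).
So M = 33. Chen computes K = M^10 mod 193.
33^1 ≡ 33 (mod 193)
33^2 = (33^1)^2 ≡ 33^2 = 1089 ≡ 124 (mod 193)
33^4 = (33^2)^2 ≡ 124^2 = 15376 ≡ 129 (mod 193)
33^8 = (33^4)^2 ≡ 129^2 = 16641 ≡ 43 (mod 193)
33^10 = 33^8 · 33^2 ≡ 43 · 124 ≡ 121 (mod 193).

121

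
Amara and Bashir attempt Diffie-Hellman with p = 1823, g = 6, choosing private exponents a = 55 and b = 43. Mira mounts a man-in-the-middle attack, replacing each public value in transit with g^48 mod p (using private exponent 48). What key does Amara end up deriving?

Amara receives Mira's public value M = 6^48 mod 1823 instead of the honest one.
6^1 ≡ 6 (mod 1823)
6^2 = (6^1)^2 ≡ 6^2 = 36 ≡ 36 (mod 1823)
6^4 = (6^2)^2 ≡ 36^2 = 1296 ≡ 1296 (mod 1823)
6^8 = (6^4)^2 ≡ 1296^2 = 1679616 ≡ 633 (mod 1823)
6^16 = (6^8)^2 ≡ 633^2 = 400689 ≡ 1452 (mod 1823)
6^32 = (6^16)^2 ≡ 1452^2 = 2108304 ≡ 916 (mod 1823)
6^48 = 6^32 · 6^16 ≡ 916 · 1452 ≡ 1065 (mod 1823).
So M = 1065. Amara computes K = M^55 mod 1823.
1065^1 ≡ 1065 (mod 1823)
1065^2 = (1065^1)^2 ≡ 1065^2 = 1134225 ≡ 319 (mod 1823)
1065^4 = (1065^2)^2 ≡ 319^2 = 101761 ≡ 1496 (mod 1823)
1065^8 = (1065^4)^2 ≡ 1496^2 = 2238016 ≡ 1195 (mod 1823)
1065^16 = (1065^8)^2 ≡ 1195^2 = 1428025 ≡ 616 (mod 1823)
1065^32 = (1065^16)^2 ≡ 616^2 = 379456 ≡ 272 (mod 1823)
1065^55 = 1065^32 · 1065^16 · 1065^4 · 1065^2 · 1065^1 ≡ 272 · 616 · 1496 · 319 · 1065 ≡ 475 (mod 1823).

475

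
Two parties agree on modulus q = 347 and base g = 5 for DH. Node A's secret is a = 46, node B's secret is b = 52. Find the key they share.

Node B sends B = g^b mod q = 5^52 mod 347.
5^1 ≡ 5 (mod 347)
5^2 = (5^1)^2 ≡ 5^2 = 25 ≡ 25 (mod 347)
5^4 = (5^2)^2 ≡ 25^2 = 625 ≡ 278 (mod 347)
5^8 = (5^4)^2 ≡ 278^2 = 77284 ≡ 250 (mod 347)
5^16 = (5^8)^2 ≡ 250^2 = 62500 ≡ 40 (mod 347)
5^32 = (5^16)^2 ≡ 40^2 = 1600 ≡ 212 (mod 347)
5^52 = 5^32 · 5^16 · 5^4 ≡ 212 · 40 · 278 ≡ 269 (mod 347).
So B = 269. Node A then computes K = B^a mod q = 269^46 mod 347.
269^1 ≡ 269 (mod 347)
269^2 = (269^1)^2 ≡ 269^2 = 72361 ≡ 185 (mod 347)
269^4 = (269^2)^2 ≡ 185^2 = 34225 ≡ 219 (mod 347)
269^8 = (269^4)^2 ≡ 219^2 = 47961 ≡ 75 (mod 347)
269^16 = (269^8)^2 ≡ 75^2 = 5625 ≡ 73 (mod 347)
269^32 = (269^16)^2 ≡ 73^2 = 5329 ≡ 124 (mod 347)
269^46 = 269^32 · 269^8 · 269^4 · 269^2 ≡ 124 · 75 · 219 · 185 ≡ 244 (mod 347).

244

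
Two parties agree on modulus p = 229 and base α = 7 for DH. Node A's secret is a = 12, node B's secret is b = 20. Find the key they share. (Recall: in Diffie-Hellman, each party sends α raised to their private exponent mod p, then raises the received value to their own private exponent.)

43

Node A sends A = α^a mod p = 7^12 mod 229.
7^1 ≡ 7 (mod 229)
7^2 = (7^1)^2 ≡ 7^2 = 49 ≡ 49 (mod 229)
7^4 = (7^2)^2 ≡ 49^2 = 2401 ≡ 111 (mod 229)
7^8 = (7^4)^2 ≡ 111^2 = 12321 ≡ 184 (mod 229)
7^12 = 7^8 · 7^4 ≡ 184 · 111 ≡ 43 (mod 229).
So A = 43. Node B then computes K = A^b mod p = 43^20 mod 229.
43^1 ≡ 43 (mod 229)
43^2 = (43^1)^2 ≡ 43^2 = 1849 ≡ 17 (mod 229)
43^4 = (43^2)^2 ≡ 17^2 = 289 ≡ 60 (mod 229)
43^8 = (43^4)^2 ≡ 60^2 = 3600 ≡ 165 (mod 229)
43^16 = (43^8)^2 ≡ 165^2 = 27225 ≡ 203 (mod 229)
43^20 = 43^16 · 43^4 ≡ 203 · 60 ≡ 43 (mod 229).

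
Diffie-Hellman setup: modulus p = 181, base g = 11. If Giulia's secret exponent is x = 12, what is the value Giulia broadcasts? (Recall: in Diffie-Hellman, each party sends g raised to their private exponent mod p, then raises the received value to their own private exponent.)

145

Public value = 11^12 (mod 181).
11^1 ≡ 11 (mod 181)
11^2 = (11^1)^2 ≡ 11^2 = 121 ≡ 121 (mod 181)
11^4 = (11^2)^2 ≡ 121^2 = 14641 ≡ 161 (mod 181)
11^8 = (11^4)^2 ≡ 161^2 = 25921 ≡ 38 (mod 181)
11^12 = 11^8 · 11^4 ≡ 38 · 161 ≡ 145 (mod 181).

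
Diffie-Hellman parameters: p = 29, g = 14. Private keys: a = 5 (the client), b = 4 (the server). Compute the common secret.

24

The server sends B = g^b mod p = 14^4 mod 29.
14^1 ≡ 14 (mod 29)
14^2 = (14^1)^2 ≡ 14^2 = 196 ≡ 22 (mod 29)
14^4 = (14^2)^2 ≡ 22^2 = 484 ≡ 20 (mod 29)
So B = 20. The client then computes K = B^a mod p = 20^5 mod 29.
20^1 ≡ 20 (mod 29)
20^2 = (20^1)^2 ≡ 20^2 = 400 ≡ 23 (mod 29)
20^4 = (20^2)^2 ≡ 23^2 = 529 ≡ 7 (mod 29)
20^5 = 20^4 · 20^1 ≡ 7 · 20 ≡ 24 (mod 29).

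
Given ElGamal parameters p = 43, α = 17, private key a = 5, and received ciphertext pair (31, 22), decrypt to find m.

Shared mask s = c₁^a mod p = 31^5 mod 43.
31^1 ≡ 31 (mod 43)
31^2 = (31^1)^2 ≡ 31^2 = 961 ≡ 15 (mod 43)
31^4 = (31^2)^2 ≡ 15^2 = 225 ≡ 10 (mod 43)
31^5 = 31^4 · 31^1 ≡ 10 · 31 ≡ 9 (mod 43).
So s = 9; s⁻¹ ≡ 24 (mod 43).
m = c₂ · s⁻¹ mod 43 = 22 · 24 mod 43 = 12.

12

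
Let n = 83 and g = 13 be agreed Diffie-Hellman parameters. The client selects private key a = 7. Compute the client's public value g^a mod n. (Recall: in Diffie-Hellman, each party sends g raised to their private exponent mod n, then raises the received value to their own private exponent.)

Public value = 13^7 mod 83.
13^1 ≡ 13 (mod 83)
13^2 = (13^1)^2 ≡ 13^2 = 169 ≡ 3 (mod 83)
13^4 = (13^2)^2 ≡ 3^2 = 9 ≡ 9 (mod 83)
13^7 = 13^4 · 13^2 · 13^1 ≡ 9 · 3 · 13 ≡ 19 (mod 83).

19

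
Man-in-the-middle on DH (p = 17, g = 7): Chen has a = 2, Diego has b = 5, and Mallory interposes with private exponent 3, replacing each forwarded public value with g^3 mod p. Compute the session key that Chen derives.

9

Chen receives Mallory's public value M = 7^3 mod 17 instead of the honest one.
7^1 ≡ 7 (mod 17)
7^2 = (7^1)^2 ≡ 7^2 = 49 ≡ 15 (mod 17)
7^3 = 7^2 · 7^1 ≡ 15 · 7 ≡ 3 (mod 17).
So M = 3. Chen computes K = M^2 mod 17.
3^1 ≡ 3 (mod 17)
3^2 = (3^1)^2 ≡ 3^2 = 9 ≡ 9 (mod 17)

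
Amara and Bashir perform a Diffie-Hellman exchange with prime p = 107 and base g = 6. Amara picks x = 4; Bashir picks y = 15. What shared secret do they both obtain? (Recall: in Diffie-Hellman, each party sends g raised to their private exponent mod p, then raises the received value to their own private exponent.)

83

Bashir sends B = g^y mod p = 6^15 mod 107.
6^1 ≡ 6 (mod 107)
6^2 = (6^1)^2 ≡ 6^2 = 36 ≡ 36 (mod 107)
6^4 = (6^2)^2 ≡ 36^2 = 1296 ≡ 12 (mod 107)
6^8 = (6^4)^2 ≡ 12^2 = 144 ≡ 37 (mod 107)
6^15 = 6^8 · 6^4 · 6^2 · 6^1 ≡ 37 · 12 · 36 · 6 ≡ 32 (mod 107).
So B = 32. Amara then computes K = B^x mod p = 32^4 mod 107.
32^1 ≡ 32 (mod 107)
32^2 = (32^1)^2 ≡ 32^2 = 1024 ≡ 61 (mod 107)
32^4 = (32^2)^2 ≡ 61^2 = 3721 ≡ 83 (mod 107)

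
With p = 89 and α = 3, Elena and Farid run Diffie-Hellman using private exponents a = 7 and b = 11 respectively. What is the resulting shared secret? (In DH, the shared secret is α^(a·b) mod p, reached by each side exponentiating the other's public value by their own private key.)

77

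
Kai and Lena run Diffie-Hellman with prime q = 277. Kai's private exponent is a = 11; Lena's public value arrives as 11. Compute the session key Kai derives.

Shared key K = 11^11 mod 277.
11^1 ≡ 11 (mod 277)
11^2 = (11^1)^2 ≡ 11^2 = 121 ≡ 121 (mod 277)
11^4 = (11^2)^2 ≡ 121^2 = 14641 ≡ 237 (mod 277)
11^8 = (11^4)^2 ≡ 237^2 = 56169 ≡ 215 (mod 277)
11^11 = 11^8 · 11^2 · 11^1 ≡ 215 · 121 · 11 ≡ 24 (mod 277).

24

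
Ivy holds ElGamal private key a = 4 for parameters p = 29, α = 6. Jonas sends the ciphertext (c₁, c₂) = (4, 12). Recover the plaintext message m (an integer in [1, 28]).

15

Shared mask s = c₁^a mod p = 4^4 mod 29.
4^1 ≡ 4 (mod 29)
4^2 = (4^1)^2 ≡ 4^2 = 16 ≡ 16 (mod 29)
4^4 = (4^2)^2 ≡ 16^2 = 256 ≡ 24 (mod 29)
So s = 24; s⁻¹ ≡ 23 (mod 29).
m = c₂ · s⁻¹ mod 29 = 12 · 23 mod 29 = 15.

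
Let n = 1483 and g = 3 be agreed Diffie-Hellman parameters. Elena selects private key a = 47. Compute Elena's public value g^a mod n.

617

Public value = 3^47 mod 1483.
3^1 ≡ 3 (mod 1483)
3^2 = (3^1)^2 ≡ 3^2 = 9 ≡ 9 (mod 1483)
3^4 = (3^2)^2 ≡ 9^2 = 81 ≡ 81 (mod 1483)
3^8 = (3^4)^2 ≡ 81^2 = 6561 ≡ 629 (mod 1483)
3^16 = (3^8)^2 ≡ 629^2 = 395641 ≡ 1163 (mod 1483)
3^32 = (3^16)^2 ≡ 1163^2 = 1352569 ≡ 73 (mod 1483)
3^47 = 3^32 · 3^8 · 3^4 · 3^2 · 3^1 ≡ 73 · 629 · 81 · 9 · 3 ≡ 617 (mod 1483).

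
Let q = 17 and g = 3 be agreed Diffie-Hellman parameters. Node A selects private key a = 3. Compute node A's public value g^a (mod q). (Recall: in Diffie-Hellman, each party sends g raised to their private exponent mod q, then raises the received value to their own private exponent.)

10

Public value = 3^3 (mod 17).
3^1 ≡ 3 (mod 17)
3^2 = (3^1)^2 ≡ 3^2 = 9 ≡ 9 (mod 17)
3^3 = 3^2 · 3^1 ≡ 9 · 3 ≡ 10 (mod 17).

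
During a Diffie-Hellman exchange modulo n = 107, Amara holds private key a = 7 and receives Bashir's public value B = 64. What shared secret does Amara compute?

Shared key K = 64^7 mod 107.
64^1 ≡ 64 (mod 107)
64^2 = (64^1)^2 ≡ 64^2 = 4096 ≡ 30 (mod 107)
64^4 = (64^2)^2 ≡ 30^2 = 900 ≡ 44 (mod 107)
64^7 = 64^4 · 64^2 · 64^1 ≡ 44 · 30 · 64 ≡ 57 (mod 107).

57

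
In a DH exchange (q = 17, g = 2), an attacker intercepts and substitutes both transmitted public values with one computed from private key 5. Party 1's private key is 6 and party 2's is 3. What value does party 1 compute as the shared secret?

13

Party 1 receives an attacker's public value M = 2^5 mod 17 instead of the honest one.
2^1 ≡ 2 (mod 17)
2^2 = (2^1)^2 ≡ 2^2 = 4 ≡ 4 (mod 17)
2^4 = (2^2)^2 ≡ 4^2 = 16 ≡ 16 (mod 17)
2^5 = 2^4 · 2^1 ≡ 16 · 2 ≡ 15 (mod 17).
So M = 15. Party 1 computes K = M^6 mod 17.
15^1 ≡ 15 (mod 17)
15^2 = (15^1)^2 ≡ 15^2 = 225 ≡ 4 (mod 17)
15^4 = (15^2)^2 ≡ 4^2 = 16 ≡ 16 (mod 17)
15^6 = 15^4 · 15^2 ≡ 16 · 4 ≡ 13 (mod 17).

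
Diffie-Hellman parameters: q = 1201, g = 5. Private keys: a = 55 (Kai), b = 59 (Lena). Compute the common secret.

252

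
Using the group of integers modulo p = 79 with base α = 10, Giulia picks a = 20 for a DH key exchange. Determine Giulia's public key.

22

Public value = 10^{20} \pmod{79}.
10^1 ≡ 10 (mod 79)
10^2 = (10^1)^2 ≡ 10^2 = 100 ≡ 21 (mod 79)
10^4 = (10^2)^2 ≡ 21^2 = 441 ≡ 46 (mod 79)
10^8 = (10^4)^2 ≡ 46^2 = 2116 ≡ 62 (mod 79)
10^16 = (10^8)^2 ≡ 62^2 = 3844 ≡ 52 (mod 79)
10^20 = 10^16 · 10^4 ≡ 52 · 46 ≡ 22 (mod 79).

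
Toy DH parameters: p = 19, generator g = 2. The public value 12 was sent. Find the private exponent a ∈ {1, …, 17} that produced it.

15

Try successive powers of 2 modulo 19:
2^1 ≡ 2
2^2 ≡ 4
2^3 ≡ 8
2^4 ≡ 16
2^5 ≡ 13
2^6 ≡ 7
2^7 ≡ 14
2^8 ≡ 9
2^9 ≡ 18
2^10 ≡ 17
2^11 ≡ 15
2^12 ≡ 11
2^13 ≡ 3
2^14 ≡ 6
2^15 ≡ 12
Found: a = 15.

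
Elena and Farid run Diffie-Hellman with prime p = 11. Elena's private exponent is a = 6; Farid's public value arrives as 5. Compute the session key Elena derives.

5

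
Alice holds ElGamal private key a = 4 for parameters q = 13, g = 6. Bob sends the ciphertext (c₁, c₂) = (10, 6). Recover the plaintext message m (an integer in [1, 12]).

Shared mask s = c₁^a mod q = 10^4 mod 13.
10^1 ≡ 10 (mod 13)
10^2 = (10^1)^2 ≡ 10^2 = 100 ≡ 9 (mod 13)
10^4 = (10^2)^2 ≡ 9^2 = 81 ≡ 3 (mod 13)
So s = 3; s⁻¹ ≡ 9 (mod 13).
m = c₂ · s⁻¹ mod 13 = 6 · 9 mod 13 = 2.

2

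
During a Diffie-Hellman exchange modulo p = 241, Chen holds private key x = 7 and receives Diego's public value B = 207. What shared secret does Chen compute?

Shared key K = 207^7 mod 241.
207^1 ≡ 207 (mod 241)
207^2 = (207^1)^2 ≡ 207^2 = 42849 ≡ 192 (mod 241)
207^4 = (207^2)^2 ≡ 192^2 = 36864 ≡ 232 (mod 241)
207^7 = 207^4 · 207^2 · 207^1 ≡ 232 · 192 · 207 ≡ 189 (mod 241).

189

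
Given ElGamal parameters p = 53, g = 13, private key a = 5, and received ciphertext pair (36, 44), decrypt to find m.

Shared mask s = c₁^a mod p = 36^5 mod 53.
36^1 ≡ 36 (mod 53)
36^2 = (36^1)^2 ≡ 36^2 = 1296 ≡ 24 (mod 53)
36^4 = (36^2)^2 ≡ 24^2 = 576 ≡ 46 (mod 53)
36^5 = 36^4 · 36^1 ≡ 46 · 36 ≡ 13 (mod 53).
So s = 13; s⁻¹ ≡ 49 (mod 53).
m = c₂ · s⁻¹ mod 53 = 44 · 49 mod 53 = 36.

36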